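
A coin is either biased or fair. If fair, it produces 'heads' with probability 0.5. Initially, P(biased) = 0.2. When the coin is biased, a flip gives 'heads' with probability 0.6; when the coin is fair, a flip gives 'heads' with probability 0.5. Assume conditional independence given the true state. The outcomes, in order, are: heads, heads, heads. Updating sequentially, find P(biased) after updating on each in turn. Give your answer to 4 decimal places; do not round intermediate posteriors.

0.3017

After 'heads': P(biased) = 0.6·0.2000 / (0.6·0.2000 + 0.5·0.8000) ≈ 0.2308
After 'heads': P(biased) = 0.6·0.2308 / (0.6·0.2308 + 0.5·0.7692) ≈ 0.2647
After 'heads': P(biased) = 0.6·0.2647 / (0.6·0.2647 + 0.5·0.7353) ≈ 0.3017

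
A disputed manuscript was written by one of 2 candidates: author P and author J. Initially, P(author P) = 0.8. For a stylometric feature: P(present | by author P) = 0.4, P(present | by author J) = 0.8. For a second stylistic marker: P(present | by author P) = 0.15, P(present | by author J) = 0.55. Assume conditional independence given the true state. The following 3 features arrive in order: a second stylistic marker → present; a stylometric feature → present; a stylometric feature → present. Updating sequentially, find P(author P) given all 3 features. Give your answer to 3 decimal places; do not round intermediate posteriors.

0.214

After a second stylistic marker='present': P(author P) = 0.15·0.8000 / (0.15·0.8000 + 0.55·0.2000) ≈ 0.5217
After a stylometric feature='present': P(author P) = 0.4·0.5217 / (0.4·0.5217 + 0.8·0.4783) ≈ 0.3529
After a stylometric feature='present': P(author P) = 0.4·0.3529 / (0.4·0.3529 + 0.8·0.6471) ≈ 0.2143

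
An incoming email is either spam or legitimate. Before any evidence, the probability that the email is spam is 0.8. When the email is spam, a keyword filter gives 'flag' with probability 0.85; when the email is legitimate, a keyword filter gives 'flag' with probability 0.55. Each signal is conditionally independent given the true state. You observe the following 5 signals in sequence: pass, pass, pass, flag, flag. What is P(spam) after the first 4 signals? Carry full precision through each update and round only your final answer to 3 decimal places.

0.186

After 'pass': P(spam) = 0.15·0.8000 / (0.15·0.8000 + 0.45·0.2000) ≈ 0.5714
After 'pass': P(spam) = 0.15·0.5714 / (0.15·0.5714 + 0.45·0.4286) ≈ 0.3077
After 'pass': P(spam) = 0.15·0.3077 / (0.15·0.3077 + 0.45·0.6923) ≈ 0.1290
After 'flag': P(spam) = 0.85·0.1290 / (0.85·0.1290 + 0.55·0.8710) ≈ 0.1863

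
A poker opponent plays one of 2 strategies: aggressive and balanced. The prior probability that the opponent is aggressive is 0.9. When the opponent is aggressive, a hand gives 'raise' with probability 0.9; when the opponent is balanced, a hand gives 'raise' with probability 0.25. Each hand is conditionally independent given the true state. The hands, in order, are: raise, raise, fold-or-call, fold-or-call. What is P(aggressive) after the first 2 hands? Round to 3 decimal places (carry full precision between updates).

After 'raise': P(aggressive) = 0.9·0.9000 / (0.9·0.9000 + 0.25·0.1000) ≈ 0.9701
After 'raise': P(aggressive) = 0.9·0.9701 / (0.9·0.9701 + 0.25·0.0299) ≈ 0.9915

0.991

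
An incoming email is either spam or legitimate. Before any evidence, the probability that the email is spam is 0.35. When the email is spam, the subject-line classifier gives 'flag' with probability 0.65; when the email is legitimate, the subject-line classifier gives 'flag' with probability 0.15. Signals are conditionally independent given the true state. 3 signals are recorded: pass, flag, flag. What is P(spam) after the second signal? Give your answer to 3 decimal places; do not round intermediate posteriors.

Apply Bayes' rule sequentially, carrying P(spam) forward.
After 'pass': P(spam) = 0.35·0.3500 / (0.35·0.3500 + 0.85·0.6500) ≈ 0.1815
After 'flag': P(spam) = 0.65·0.1815 / (0.65·0.1815 + 0.15·0.8185) ≈ 0.4900

0.490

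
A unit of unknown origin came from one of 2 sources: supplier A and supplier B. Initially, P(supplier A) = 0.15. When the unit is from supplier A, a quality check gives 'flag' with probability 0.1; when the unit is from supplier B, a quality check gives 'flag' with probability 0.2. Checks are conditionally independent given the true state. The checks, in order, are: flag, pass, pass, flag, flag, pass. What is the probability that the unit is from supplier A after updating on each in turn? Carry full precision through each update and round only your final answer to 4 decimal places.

0.0305

After 'flag': P(supplier A) = 0.1·0.1500 / (0.1·0.1500 + 0.2·0.8500) ≈ 0.0811
After 'pass': P(supplier A) = 0.9·0.0811 / (0.9·0.0811 + 0.8·0.9189) ≈ 0.0903
After 'pass': P(supplier A) = 0.9·0.0903 / (0.9·0.0903 + 0.8·0.9097) ≈ 0.1005
After 'flag': P(supplier A) = 0.1·0.1005 / (0.1·0.1005 + 0.2·0.8995) ≈ 0.0529
After 'flag': P(supplier A) = 0.1·0.0529 / (0.1·0.0529 + 0.2·0.9471) ≈ 0.0272
After 'pass': P(supplier A) = 0.9·0.0272 / (0.9·0.0272 + 0.8·0.9728) ≈ 0.0305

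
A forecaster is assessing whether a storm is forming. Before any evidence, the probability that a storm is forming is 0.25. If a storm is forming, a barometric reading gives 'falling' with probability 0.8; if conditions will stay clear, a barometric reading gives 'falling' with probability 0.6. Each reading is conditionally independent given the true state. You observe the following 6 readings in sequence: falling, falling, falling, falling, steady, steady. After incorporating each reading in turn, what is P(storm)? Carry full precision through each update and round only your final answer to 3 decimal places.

0.208

After 'falling': P(storm) = 0.8·0.2500 / (0.8·0.2500 + 0.6·0.7500) ≈ 0.3077
After 'falling': P(storm) = 0.8·0.3077 / (0.8·0.3077 + 0.6·0.6923) ≈ 0.3721
After 'falling': P(storm) = 0.8·0.3721 / (0.8·0.3721 + 0.6·0.6279) ≈ 0.4414
After 'falling': P(storm) = 0.8·0.4414 / (0.8·0.4414 + 0.6·0.5586) ≈ 0.5130
After 'steady': P(storm) = 0.2·0.5130 / (0.2·0.5130 + 0.4·0.4870) ≈ 0.3450
After 'steady': P(storm) = 0.2·0.3450 / (0.2·0.3450 + 0.4·0.6550) ≈ 0.2085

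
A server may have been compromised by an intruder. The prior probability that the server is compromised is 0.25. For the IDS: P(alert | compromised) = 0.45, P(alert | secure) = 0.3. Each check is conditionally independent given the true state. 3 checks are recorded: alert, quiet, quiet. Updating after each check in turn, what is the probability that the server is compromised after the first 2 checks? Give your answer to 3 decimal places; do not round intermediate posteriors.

After 'alert': P(compromised) = 0.45·0.2500 / (0.45·0.2500 + 0.3·0.7500) ≈ 0.3333
After 'quiet': P(compromised) = 0.55·0.3333 / (0.55·0.3333 + 0.7·0.6667) ≈ 0.2821

0.282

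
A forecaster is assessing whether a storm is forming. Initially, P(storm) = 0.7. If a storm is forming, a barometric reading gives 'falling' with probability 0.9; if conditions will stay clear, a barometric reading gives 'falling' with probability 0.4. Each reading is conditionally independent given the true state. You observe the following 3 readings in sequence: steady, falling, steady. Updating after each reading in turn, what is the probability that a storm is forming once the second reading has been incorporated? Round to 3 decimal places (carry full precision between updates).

0.467

After 'steady': P(storm) = 0.1·0.7000 / (0.1·0.7000 + 0.6·0.3000) ≈ 0.2800
After 'falling': P(storm) = 0.9·0.2800 / (0.9·0.2800 + 0.4·0.7200) ≈ 0.4667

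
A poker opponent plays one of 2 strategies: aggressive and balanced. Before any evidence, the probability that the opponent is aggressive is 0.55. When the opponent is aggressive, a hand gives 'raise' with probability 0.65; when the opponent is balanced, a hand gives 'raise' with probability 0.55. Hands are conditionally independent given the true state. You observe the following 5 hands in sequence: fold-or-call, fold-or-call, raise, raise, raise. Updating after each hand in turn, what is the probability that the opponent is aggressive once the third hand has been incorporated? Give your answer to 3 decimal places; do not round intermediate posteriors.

After 'fold-or-call': P(aggressive) = 0.35·0.5500 / (0.35·0.5500 + 0.45·0.4500) ≈ 0.4873
After 'fold-or-call': P(aggressive) = 0.35·0.4873 / (0.35·0.4873 + 0.45·0.5127) ≈ 0.4251
After 'raise': P(aggressive) = 0.65·0.4251 / (0.65·0.4251 + 0.55·0.5749) ≈ 0.4663

0.466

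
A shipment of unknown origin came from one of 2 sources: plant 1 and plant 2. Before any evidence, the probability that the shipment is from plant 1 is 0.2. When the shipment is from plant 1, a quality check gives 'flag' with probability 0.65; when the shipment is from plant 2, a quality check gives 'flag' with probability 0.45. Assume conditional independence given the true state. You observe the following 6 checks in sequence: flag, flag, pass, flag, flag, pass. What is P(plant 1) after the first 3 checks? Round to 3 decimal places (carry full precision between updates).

After 'flag': P(plant 1) = 0.65·0.2000 / (0.65·0.2000 + 0.45·0.8000) ≈ 0.2653
After 'flag': P(plant 1) = 0.65·0.2653 / (0.65·0.2653 + 0.45·0.7347) ≈ 0.3428
After 'pass': P(plant 1) = 0.35·0.3428 / (0.35·0.3428 + 0.55·0.6572) ≈ 0.2492

0.249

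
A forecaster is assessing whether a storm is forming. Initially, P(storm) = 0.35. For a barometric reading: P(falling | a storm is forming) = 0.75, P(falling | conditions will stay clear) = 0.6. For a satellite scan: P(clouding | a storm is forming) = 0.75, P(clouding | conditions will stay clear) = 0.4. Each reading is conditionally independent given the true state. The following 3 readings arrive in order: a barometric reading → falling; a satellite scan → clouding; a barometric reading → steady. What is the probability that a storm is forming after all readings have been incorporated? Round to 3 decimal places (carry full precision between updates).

After a barometric reading='falling': P(storm) = 0.75·0.3500 / (0.75·0.3500 + 0.6·0.6500) ≈ 0.4023
After a satellite scan='clouding': P(storm) = 0.75·0.4023 / (0.75·0.4023 + 0.4·0.5977) ≈ 0.5579
After a barometric reading='steady': P(storm) = 0.25·0.5579 / (0.25·0.5579 + 0.4·0.4421) ≈ 0.4410

0.441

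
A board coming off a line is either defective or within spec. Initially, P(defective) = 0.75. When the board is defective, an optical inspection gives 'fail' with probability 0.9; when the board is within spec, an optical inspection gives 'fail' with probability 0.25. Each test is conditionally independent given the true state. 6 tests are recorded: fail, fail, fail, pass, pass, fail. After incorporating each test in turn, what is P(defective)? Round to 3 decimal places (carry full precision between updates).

0.900

Each posterior becomes the prior for the next update.
After 'fail': P(defective) = 0.9·0.7500 / (0.9·0.7500 + 0.25·0.2500) ≈ 0.9153
After 'fail': P(defective) = 0.9·0.9153 / (0.9·0.9153 + 0.25·0.0847) ≈ 0.9749
After 'fail': P(defective) = 0.9·0.9749 / (0.9·0.9749 + 0.25·0.0251) ≈ 0.9929
After 'pass': P(defective) = 0.1·0.9929 / (0.1·0.9929 + 0.75·0.0071) ≈ 0.9491
After 'pass': P(defective) = 0.1·0.9491 / (0.1·0.9491 + 0.75·0.0509) ≈ 0.7133
After 'fail': P(defective) = 0.9·0.7133 / (0.9·0.7133 + 0.25·0.2867) ≈ 0.8996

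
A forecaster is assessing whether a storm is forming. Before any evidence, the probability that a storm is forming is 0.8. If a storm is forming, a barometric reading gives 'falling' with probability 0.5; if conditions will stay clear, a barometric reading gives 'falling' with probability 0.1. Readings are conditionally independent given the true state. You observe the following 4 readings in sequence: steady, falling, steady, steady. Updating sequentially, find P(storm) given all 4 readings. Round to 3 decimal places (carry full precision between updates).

0.774

Apply Bayes' rule sequentially, carrying P(storm) forward.
After 'steady': P(storm) = 0.5·0.8000 / (0.5·0.8000 + 0.9·0.2000) ≈ 0.6897
After 'falling': P(storm) = 0.5·0.6897 / (0.5·0.6897 + 0.1·0.3103) ≈ 0.9174
After 'steady': P(storm) = 0.5·0.9174 / (0.5·0.9174 + 0.9·0.0826) ≈ 0.8606
After 'steady': P(storm) = 0.5·0.8606 / (0.5·0.8606 + 0.9·0.1394) ≈ 0.7742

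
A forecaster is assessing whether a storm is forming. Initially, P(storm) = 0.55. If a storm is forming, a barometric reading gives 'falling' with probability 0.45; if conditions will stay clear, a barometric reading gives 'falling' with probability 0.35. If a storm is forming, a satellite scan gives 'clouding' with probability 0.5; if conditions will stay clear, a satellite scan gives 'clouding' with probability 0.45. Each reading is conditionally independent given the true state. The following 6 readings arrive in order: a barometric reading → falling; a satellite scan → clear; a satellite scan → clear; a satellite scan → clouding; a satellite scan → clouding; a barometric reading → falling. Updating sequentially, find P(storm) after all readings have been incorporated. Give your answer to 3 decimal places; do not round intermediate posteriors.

0.673

Each posterior becomes the prior for the next update.
After a barometric reading='falling': P(storm) = 0.45·0.5500 / (0.45·0.5500 + 0.35·0.4500) ≈ 0.6111
After a satellite scan='clear': P(storm) = 0.5·0.6111 / (0.5·0.6111 + 0.55·0.3889) ≈ 0.5882
After a satellite scan='clear': P(storm) = 0.5·0.5882 / (0.5·0.5882 + 0.55·0.4118) ≈ 0.5650
After a satellite scan='clouding': P(storm) = 0.5·0.5650 / (0.5·0.5650 + 0.45·0.4350) ≈ 0.5907
After a satellite scan='clouding': P(storm) = 0.5·0.5907 / (0.5·0.5907 + 0.45·0.4093) ≈ 0.6159
After a barometric reading='falling': P(storm) = 0.45·0.6159 / (0.45·0.6159 + 0.35·0.3841) ≈ 0.6734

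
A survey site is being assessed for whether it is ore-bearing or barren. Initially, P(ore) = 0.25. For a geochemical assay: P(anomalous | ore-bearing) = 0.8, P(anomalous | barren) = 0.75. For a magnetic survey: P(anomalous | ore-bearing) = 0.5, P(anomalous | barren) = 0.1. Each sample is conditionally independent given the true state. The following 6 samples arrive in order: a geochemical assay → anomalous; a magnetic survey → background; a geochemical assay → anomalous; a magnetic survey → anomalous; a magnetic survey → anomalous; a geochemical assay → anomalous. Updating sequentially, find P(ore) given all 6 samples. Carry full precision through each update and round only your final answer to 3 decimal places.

After a geochemical assay='anomalous': P(ore) = 0.8·0.2500 / (0.8·0.2500 + 0.75·0.7500) ≈ 0.2623
After a magnetic survey='background': P(ore) = 0.5·0.2623 / (0.5·0.2623 + 0.9·0.7377) ≈ 0.1649
After a geochemical assay='anomalous': P(ore) = 0.8·0.1649 / (0.8·0.1649 + 0.75·0.8351) ≈ 0.1740
After a magnetic survey='anomalous': P(ore) = 0.5·0.1740 / (0.5·0.1740 + 0.1·0.8260) ≈ 0.5130
After a magnetic survey='anomalous': P(ore) = 0.5·0.5130 / (0.5·0.5130 + 0.1·0.4870) ≈ 0.8404
After a geochemical assay='anomalous': P(ore) = 0.8·0.8404 / (0.8·0.8404 + 0.75·0.1596) ≈ 0.8489

0.849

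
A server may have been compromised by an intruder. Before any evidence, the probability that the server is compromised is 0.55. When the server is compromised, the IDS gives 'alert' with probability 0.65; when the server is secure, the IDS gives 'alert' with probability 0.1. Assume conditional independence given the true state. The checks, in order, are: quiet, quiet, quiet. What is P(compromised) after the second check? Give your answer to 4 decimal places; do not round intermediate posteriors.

0.1560

After 'quiet': P(compromised) = 0.35·0.5500 / (0.35·0.5500 + 0.9·0.4500) ≈ 0.3222
After 'quiet': P(compromised) = 0.35·0.3222 / (0.35·0.3222 + 0.9·0.6778) ≈ 0.1560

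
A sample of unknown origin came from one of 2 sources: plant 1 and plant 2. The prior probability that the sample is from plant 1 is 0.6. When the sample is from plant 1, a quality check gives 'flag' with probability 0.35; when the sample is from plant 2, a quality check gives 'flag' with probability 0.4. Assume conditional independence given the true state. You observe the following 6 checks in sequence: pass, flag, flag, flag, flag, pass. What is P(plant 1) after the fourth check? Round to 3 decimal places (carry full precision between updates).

0.521

After 'pass': P(plant 1) = 0.65·0.6000 / (0.65·0.6000 + 0.6·0.4000) ≈ 0.6190
After 'flag': P(plant 1) = 0.35·0.6190 / (0.35·0.6190 + 0.4·0.3810) ≈ 0.5871
After 'flag': P(plant 1) = 0.35·0.5871 / (0.35·0.5871 + 0.4·0.4129) ≈ 0.5544
After 'flag': P(plant 1) = 0.35·0.5544 / (0.35·0.5544 + 0.4·0.4456) ≈ 0.5212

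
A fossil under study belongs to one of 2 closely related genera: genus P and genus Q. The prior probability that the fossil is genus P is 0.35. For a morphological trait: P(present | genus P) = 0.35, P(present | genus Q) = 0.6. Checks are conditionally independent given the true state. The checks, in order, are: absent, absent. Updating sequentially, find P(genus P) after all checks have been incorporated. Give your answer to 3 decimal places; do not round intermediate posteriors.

0.587

Each posterior becomes the prior for the next update.
After 'absent': P(genus P) = 0.65·0.3500 / (0.65·0.3500 + 0.4·0.6500) ≈ 0.4667
After 'absent': P(genus P) = 0.65·0.4667 / (0.65·0.4667 + 0.4·0.5333) ≈ 0.5871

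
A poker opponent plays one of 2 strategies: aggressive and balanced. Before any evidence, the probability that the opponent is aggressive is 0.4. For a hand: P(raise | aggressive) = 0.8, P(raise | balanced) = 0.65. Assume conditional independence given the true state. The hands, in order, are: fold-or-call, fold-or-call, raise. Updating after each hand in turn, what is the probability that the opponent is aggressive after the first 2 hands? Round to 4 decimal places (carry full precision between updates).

0.1788

After 'fold-or-call': P(aggressive) = 0.2·0.4000 / (0.2·0.4000 + 0.35·0.6000) ≈ 0.2759
After 'fold-or-call': P(aggressive) = 0.2·0.2759 / (0.2·0.2759 + 0.35·0.7241) ≈ 0.1788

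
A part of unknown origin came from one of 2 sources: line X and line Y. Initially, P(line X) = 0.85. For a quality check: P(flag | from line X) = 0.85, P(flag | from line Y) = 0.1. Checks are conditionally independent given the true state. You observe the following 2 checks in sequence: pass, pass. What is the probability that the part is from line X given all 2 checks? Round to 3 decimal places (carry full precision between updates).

After 'pass': P(line X) = 0.15·0.8500 / (0.15·0.8500 + 0.9·0.1500) ≈ 0.4857
After 'pass': P(line X) = 0.15·0.4857 / (0.15·0.4857 + 0.9·0.5143) ≈ 0.1360

0.136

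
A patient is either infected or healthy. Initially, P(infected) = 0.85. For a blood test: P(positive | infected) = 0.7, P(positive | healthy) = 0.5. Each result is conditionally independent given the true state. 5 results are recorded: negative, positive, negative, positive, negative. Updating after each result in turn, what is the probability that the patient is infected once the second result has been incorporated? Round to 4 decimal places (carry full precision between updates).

After 'negative': P(infected) = 0.3·0.8500 / (0.3·0.8500 + 0.5·0.1500) ≈ 0.7727
After 'positive': P(infected) = 0.7·0.7727 / (0.7·0.7727 + 0.5·0.2273) ≈ 0.8264

0.8264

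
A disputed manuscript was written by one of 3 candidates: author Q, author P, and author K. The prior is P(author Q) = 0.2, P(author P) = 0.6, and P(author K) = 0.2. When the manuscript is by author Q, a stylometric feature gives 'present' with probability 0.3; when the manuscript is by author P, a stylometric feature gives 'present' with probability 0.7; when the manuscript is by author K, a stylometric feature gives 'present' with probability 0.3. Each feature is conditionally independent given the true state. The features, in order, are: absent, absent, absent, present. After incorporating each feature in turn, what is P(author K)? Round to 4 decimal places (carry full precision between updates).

Each posterior becomes the prior for the next update.
After 'absent': normaliser = 0.7·0.2000 + 0.3·0.6000 + 0.7·0.2000; P(author Q) ≈ 0.3043, P(author P) ≈ 0.3913, P(author K) ≈ 0.3043
After 'absent': normaliser = 0.7·0.3043 + 0.3·0.3913 + 0.7·0.3043; P(author Q) ≈ 0.3920, P(author P) ≈ 0.2160, P(author K) ≈ 0.3920
After 'absent': normaliser = 0.7·0.3920 + 0.3·0.2160 + 0.7·0.3920; P(author Q) ≈ 0.4472, P(author P) ≈ 0.1056, P(author K) ≈ 0.4472
After 'present': normaliser = 0.3·0.4472 + 0.7·0.1056 + 0.3·0.4472; P(author Q) ≈ 0.3920, P(author P) ≈ 0.2160, P(author K) ≈ 0.3920

0.3920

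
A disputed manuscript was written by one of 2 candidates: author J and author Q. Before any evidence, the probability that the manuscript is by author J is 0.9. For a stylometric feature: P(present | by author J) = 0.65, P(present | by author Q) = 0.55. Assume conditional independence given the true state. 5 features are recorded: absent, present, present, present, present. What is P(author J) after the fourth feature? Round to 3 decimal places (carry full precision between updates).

After 'absent': P(author J) = 0.35·0.9000 / (0.35·0.9000 + 0.45·0.1000) ≈ 0.8750
After 'present': P(author J) = 0.65·0.8750 / (0.65·0.8750 + 0.55·0.1250) ≈ 0.8922
After 'present': P(author J) = 0.65·0.8922 / (0.65·0.8922 + 0.55·0.1078) ≈ 0.9072
After 'present': P(author J) = 0.65·0.9072 / (0.65·0.9072 + 0.55·0.0928) ≈ 0.9203

0.920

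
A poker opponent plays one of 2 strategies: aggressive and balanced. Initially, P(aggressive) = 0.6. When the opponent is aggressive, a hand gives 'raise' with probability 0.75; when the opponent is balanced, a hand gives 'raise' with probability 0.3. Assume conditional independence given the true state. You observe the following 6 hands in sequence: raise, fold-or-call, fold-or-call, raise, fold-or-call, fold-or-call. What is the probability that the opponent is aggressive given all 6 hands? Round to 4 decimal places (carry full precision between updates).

0.1323

After 'raise': P(aggressive) = 0.75·0.6000 / (0.75·0.6000 + 0.3·0.4000) ≈ 0.7895
After 'fold-or-call': P(aggressive) = 0.25·0.7895 / (0.25·0.7895 + 0.7·0.2105) ≈ 0.5725
After 'fold-or-call': P(aggressive) = 0.25·0.5725 / (0.25·0.5725 + 0.7·0.4275) ≈ 0.3236
After 'raise': P(aggressive) = 0.75·0.3236 / (0.75·0.3236 + 0.3·0.6764) ≈ 0.5446
After 'fold-or-call': P(aggressive) = 0.25·0.5446 / (0.25·0.5446 + 0.7·0.4554) ≈ 0.2993
After 'fold-or-call': P(aggressive) = 0.25·0.2993 / (0.25·0.2993 + 0.7·0.7007) ≈ 0.1323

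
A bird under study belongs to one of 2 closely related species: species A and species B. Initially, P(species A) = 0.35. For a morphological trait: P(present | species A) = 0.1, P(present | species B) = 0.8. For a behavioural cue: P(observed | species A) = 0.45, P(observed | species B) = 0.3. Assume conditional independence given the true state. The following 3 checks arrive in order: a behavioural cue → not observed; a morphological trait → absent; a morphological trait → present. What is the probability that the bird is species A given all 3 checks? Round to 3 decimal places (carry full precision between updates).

Each posterior becomes the prior for the next update.
After a behavioural cue='not observed': P(species A) = 0.55·0.3500 / (0.55·0.3500 + 0.7·0.6500) ≈ 0.2973
After a morphological trait='absent': P(species A) = 0.9·0.2973 / (0.9·0.2973 + 0.2·0.7027) ≈ 0.6556
After a morphological trait='present': P(species A) = 0.1·0.6556 / (0.1·0.6556 + 0.8·0.3444) ≈ 0.1922

0.192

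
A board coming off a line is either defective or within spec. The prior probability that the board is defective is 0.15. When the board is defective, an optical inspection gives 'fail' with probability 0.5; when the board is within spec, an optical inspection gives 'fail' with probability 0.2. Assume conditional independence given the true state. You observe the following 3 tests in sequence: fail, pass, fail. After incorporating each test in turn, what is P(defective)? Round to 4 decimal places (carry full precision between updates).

After 'fail': P(defective) = 0.5·0.1500 / (0.5·0.1500 + 0.2·0.8500) ≈ 0.3061
After 'pass': P(defective) = 0.5·0.3061 / (0.5·0.3061 + 0.8·0.6939) ≈ 0.2161
After 'fail': P(defective) = 0.5·0.2161 / (0.5·0.2161 + 0.2·0.7839) ≈ 0.4081

0.4081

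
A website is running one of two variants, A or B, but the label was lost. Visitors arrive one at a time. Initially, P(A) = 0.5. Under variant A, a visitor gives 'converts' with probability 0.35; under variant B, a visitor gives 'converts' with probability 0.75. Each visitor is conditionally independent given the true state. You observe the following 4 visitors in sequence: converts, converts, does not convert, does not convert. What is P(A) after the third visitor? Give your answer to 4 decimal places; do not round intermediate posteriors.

After 'converts': P(A) = 0.35·0.5000 / (0.35·0.5000 + 0.75·0.5000) ≈ 0.3182
After 'converts': P(A) = 0.35·0.3182 / (0.35·0.3182 + 0.75·0.6818) ≈ 0.1788
After 'does not convert': P(A) = 0.65·0.1788 / (0.65·0.1788 + 0.25·0.8212) ≈ 0.3615

0.3615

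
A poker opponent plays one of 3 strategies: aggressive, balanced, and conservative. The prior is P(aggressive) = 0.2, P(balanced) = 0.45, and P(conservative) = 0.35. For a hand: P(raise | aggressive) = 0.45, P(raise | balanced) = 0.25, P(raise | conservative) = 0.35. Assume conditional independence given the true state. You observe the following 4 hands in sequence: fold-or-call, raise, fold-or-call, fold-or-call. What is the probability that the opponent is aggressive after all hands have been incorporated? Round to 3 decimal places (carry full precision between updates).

After 'fold-or-call': normaliser = 0.55·0.2000 + 0.75·0.4500 + 0.65·0.3500; P(aggressive) ≈ 0.1630, P(balanced) ≈ 0.5000, P(conservative) ≈ 0.3370
After 'raise': normaliser = 0.45·0.1630 + 0.25·0.5000 + 0.35·0.3370; P(aggressive) ≈ 0.2319, P(balanced) ≈ 0.3952, P(conservative) ≈ 0.3730
After 'fold-or-call': normaliser = 0.55·0.2319 + 0.75·0.3952 + 0.65·0.3730; P(aggressive) ≈ 0.1914, P(balanced) ≈ 0.4448, P(conservative) ≈ 0.3638
After 'fold-or-call': normaliser = 0.55·0.1914 + 0.75·0.4448 + 0.65·0.3638; P(aggressive) ≈ 0.1559, P(balanced) ≈ 0.4940, P(conservative) ≈ 0.3502

0.156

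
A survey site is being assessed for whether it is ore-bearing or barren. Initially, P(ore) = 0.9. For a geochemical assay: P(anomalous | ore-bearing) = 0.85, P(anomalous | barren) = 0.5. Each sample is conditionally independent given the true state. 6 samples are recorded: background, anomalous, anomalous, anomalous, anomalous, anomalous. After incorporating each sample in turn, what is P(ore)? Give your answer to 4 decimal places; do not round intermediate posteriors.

Apply Bayes' rule sequentially, carrying P(ore) forward.
After 'background': P(ore) = 0.15·0.9000 / (0.15·0.9000 + 0.5·0.1000) ≈ 0.7297
After 'anomalous': P(ore) = 0.85·0.7297 / (0.85·0.7297 + 0.5·0.2703) ≈ 0.8211
After 'anomalous': P(ore) = 0.85·0.8211 / (0.85·0.8211 + 0.5·0.1789) ≈ 0.8864
After 'anomalous': P(ore) = 0.85·0.8864 / (0.85·0.8864 + 0.5·0.1136) ≈ 0.9299
After 'anomalous': P(ore) = 0.85·0.9299 / (0.85·0.9299 + 0.5·0.0701) ≈ 0.9575
After 'anomalous': P(ore) = 0.85·0.9575 / (0.85·0.9575 + 0.5·0.0425) ≈ 0.9746

0.9746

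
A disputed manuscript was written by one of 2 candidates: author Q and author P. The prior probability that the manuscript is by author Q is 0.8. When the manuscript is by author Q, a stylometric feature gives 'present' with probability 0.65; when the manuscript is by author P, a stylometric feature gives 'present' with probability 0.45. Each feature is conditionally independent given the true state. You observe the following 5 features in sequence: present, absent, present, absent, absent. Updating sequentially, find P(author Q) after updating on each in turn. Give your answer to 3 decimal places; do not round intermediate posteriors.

0.683

Apply Bayes' rule sequentially, carrying P(author Q) forward.
After 'present': P(author Q) = 0.65·0.8000 / (0.65·0.8000 + 0.45·0.2000) ≈ 0.8525
After 'absent': P(author Q) = 0.35·0.8525 / (0.35·0.8525 + 0.55·0.1475) ≈ 0.7862
After 'present': P(author Q) = 0.65·0.7862 / (0.65·0.7862 + 0.45·0.2138) ≈ 0.8415
After 'absent': P(author Q) = 0.35·0.8415 / (0.35·0.8415 + 0.55·0.1585) ≈ 0.7717
After 'absent': P(author Q) = 0.35·0.7717 / (0.35·0.7717 + 0.55·0.2283) ≈ 0.6826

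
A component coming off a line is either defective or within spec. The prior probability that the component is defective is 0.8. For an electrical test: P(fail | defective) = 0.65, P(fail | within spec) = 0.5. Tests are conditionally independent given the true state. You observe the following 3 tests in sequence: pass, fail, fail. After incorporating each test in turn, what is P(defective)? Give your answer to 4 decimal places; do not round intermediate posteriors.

After 'pass': P(defective) = 0.35·0.8000 / (0.35·0.8000 + 0.5·0.2000) ≈ 0.7368
After 'fail': P(defective) = 0.65·0.7368 / (0.65·0.7368 + 0.5·0.2632) ≈ 0.7845
After 'fail': P(defective) = 0.65·0.7845 / (0.65·0.7845 + 0.5·0.2155) ≈ 0.8255

0.8255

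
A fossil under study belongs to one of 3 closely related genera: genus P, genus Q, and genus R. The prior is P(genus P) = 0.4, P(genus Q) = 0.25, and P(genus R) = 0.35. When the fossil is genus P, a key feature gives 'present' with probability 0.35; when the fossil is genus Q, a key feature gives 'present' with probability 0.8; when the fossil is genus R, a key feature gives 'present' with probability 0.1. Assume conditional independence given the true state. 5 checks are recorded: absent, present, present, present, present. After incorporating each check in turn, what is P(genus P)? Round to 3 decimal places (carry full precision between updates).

After 'absent': normaliser = 0.65·0.4000 + 0.2·0.2500 + 0.9·0.3500; P(genus P) ≈ 0.4160, P(genus Q) ≈ 0.0800, P(genus R) ≈ 0.5040
After 'present': normaliser = 0.35·0.4160 + 0.8·0.0800 + 0.1·0.5040; P(genus P) ≈ 0.5600, P(genus Q) ≈ 0.2462, P(genus R) ≈ 0.1938
After 'present': normaliser = 0.35·0.5600 + 0.8·0.2462 + 0.1·0.1938; P(genus P) ≈ 0.4754, P(genus Q) ≈ 0.4776, P(genus R) ≈ 0.0470
After 'present': normaliser = 0.35·0.4754 + 0.8·0.4776 + 0.1·0.0470; P(genus P) ≈ 0.3008, P(genus Q) ≈ 0.6907, P(genus R) ≈ 0.0085
After 'present': normaliser = 0.35·0.3008 + 0.8·0.6907 + 0.1·0.0085; P(genus P) ≈ 0.1598, P(genus Q) ≈ 0.8389, P(genus R) ≈ 0.0013

0.160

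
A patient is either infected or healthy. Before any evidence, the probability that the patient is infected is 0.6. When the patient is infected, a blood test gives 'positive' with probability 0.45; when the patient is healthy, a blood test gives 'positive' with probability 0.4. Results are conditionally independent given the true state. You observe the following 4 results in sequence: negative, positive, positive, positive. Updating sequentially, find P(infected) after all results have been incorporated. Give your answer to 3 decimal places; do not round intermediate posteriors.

Each posterior becomes the prior for the next update.
After 'negative': P(infected) = 0.55·0.6000 / (0.55·0.6000 + 0.6·0.4000) ≈ 0.5789
After 'positive': P(infected) = 0.45·0.5789 / (0.45·0.5789 + 0.4·0.4211) ≈ 0.6074
After 'positive': P(infected) = 0.45·0.6074 / (0.45·0.6074 + 0.4·0.3926) ≈ 0.6351
After 'positive': P(infected) = 0.45·0.6351 / (0.45·0.6351 + 0.4·0.3649) ≈ 0.6619

0.662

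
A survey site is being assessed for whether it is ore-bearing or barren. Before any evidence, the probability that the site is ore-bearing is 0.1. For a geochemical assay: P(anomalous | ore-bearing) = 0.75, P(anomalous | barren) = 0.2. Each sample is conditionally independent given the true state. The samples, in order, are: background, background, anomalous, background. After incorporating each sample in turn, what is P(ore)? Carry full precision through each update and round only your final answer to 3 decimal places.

After 'background': P(ore) = 0.25·0.1000 / (0.25·0.1000 + 0.8·0.9000) ≈ 0.0336
After 'background': P(ore) = 0.25·0.0336 / (0.25·0.0336 + 0.8·0.9664) ≈ 0.0107
After 'anomalous': P(ore) = 0.75·0.0107 / (0.75·0.0107 + 0.2·0.9893) ≈ 0.0391
After 'background': P(ore) = 0.25·0.0391 / (0.25·0.0391 + 0.8·0.9609) ≈ 0.0126

0.013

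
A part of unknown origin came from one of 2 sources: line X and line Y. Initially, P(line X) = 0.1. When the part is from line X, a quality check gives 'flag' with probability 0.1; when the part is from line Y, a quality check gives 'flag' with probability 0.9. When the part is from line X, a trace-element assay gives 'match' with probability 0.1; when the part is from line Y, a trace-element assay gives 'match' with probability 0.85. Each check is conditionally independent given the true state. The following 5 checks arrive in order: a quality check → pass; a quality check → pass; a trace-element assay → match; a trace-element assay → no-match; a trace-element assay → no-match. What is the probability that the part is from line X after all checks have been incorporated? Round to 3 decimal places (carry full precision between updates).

0.974

After a quality check='pass': P(line X) = 0.9·0.1000 / (0.9·0.1000 + 0.1·0.9000) ≈ 0.5000
After a quality check='pass': P(line X) = 0.9·0.5000 / (0.9·0.5000 + 0.1·0.5000) ≈ 0.9000
After a trace-element assay='match': P(line X) = 0.1·0.9000 / (0.1·0.9000 + 0.85·0.1000) ≈ 0.5143
After a trace-element assay='no-match': P(line X) = 0.9·0.5143 / (0.9·0.5143 + 0.15·0.4857) ≈ 0.8640
After a trace-element assay='no-match': P(line X) = 0.9·0.8640 / (0.9·0.8640 + 0.15·0.1360) ≈ 0.9744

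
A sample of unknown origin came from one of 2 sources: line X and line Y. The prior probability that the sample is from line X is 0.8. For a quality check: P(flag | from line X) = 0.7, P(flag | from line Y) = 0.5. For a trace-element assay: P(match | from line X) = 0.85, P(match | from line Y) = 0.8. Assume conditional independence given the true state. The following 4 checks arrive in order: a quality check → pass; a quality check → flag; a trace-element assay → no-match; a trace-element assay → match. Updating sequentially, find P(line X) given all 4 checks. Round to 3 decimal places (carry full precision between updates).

0.728

Apply Bayes' rule sequentially, carrying P(line X) forward.
After a quality check='pass': P(line X) = 0.3·0.8000 / (0.3·0.8000 + 0.5·0.2000) ≈ 0.7059
After a quality check='flag': P(line X) = 0.7·0.7059 / (0.7·0.7059 + 0.5·0.2941) ≈ 0.7706
After a trace-element assay='no-match': P(line X) = 0.15·0.7706 / (0.15·0.7706 + 0.2·0.2294) ≈ 0.7159
After a trace-element assay='match': P(line X) = 0.85·0.7159 / (0.85·0.7159 + 0.8·0.2841) ≈ 0.7281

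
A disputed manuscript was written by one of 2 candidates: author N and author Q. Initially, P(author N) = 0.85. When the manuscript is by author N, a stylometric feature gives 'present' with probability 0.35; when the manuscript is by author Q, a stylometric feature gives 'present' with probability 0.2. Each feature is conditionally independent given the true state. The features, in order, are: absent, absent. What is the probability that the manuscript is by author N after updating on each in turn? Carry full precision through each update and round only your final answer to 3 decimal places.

After 'absent': P(author N) = 0.65·0.8500 / (0.65·0.8500 + 0.8·0.1500) ≈ 0.8216
After 'absent': P(author N) = 0.65·0.8216 / (0.65·0.8216 + 0.8·0.1784) ≈ 0.7891

0.789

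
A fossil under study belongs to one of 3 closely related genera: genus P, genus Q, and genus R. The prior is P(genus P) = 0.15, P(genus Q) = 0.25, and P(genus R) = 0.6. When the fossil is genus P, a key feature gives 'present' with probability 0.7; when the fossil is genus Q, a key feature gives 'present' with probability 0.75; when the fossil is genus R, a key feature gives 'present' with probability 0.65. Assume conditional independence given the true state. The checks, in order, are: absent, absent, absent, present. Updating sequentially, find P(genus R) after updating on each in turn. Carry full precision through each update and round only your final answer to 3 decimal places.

Apply Bayes' rule sequentially, carrying P(genus R) forward.
After 'absent': normaliser = 0.3·0.1500 + 0.25·0.2500 + 0.35·0.6000; P(genus P) ≈ 0.1417, P(genus Q) ≈ 0.1969, P(genus R) ≈ 0.6614
After 'absent': normaliser = 0.3·0.1417 + 0.25·0.1969 + 0.35·0.6614; P(genus P) ≈ 0.1315, P(genus Q) ≈ 0.1523, P(genus R) ≈ 0.7162
After 'absent': normaliser = 0.3·0.1315 + 0.25·0.1523 + 0.35·0.7162; P(genus P) ≈ 0.1202, P(genus Q) ≈ 0.1160, P(genus R) ≈ 0.7638
After 'present': normaliser = 0.7·0.1202 + 0.75·0.1160 + 0.65·0.7638; P(genus P) ≈ 0.1261, P(genus Q) ≈ 0.1303, P(genus R) ≈ 0.7436

0.744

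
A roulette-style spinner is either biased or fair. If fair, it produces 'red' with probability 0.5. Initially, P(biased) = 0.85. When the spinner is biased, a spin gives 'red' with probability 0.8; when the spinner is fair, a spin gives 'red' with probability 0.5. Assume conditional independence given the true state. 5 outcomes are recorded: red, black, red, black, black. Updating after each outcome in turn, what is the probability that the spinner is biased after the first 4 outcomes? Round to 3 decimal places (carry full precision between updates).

After 'red': P(biased) = 0.8·0.8500 / (0.8·0.8500 + 0.5·0.1500) ≈ 0.9007
After 'black': P(biased) = 0.2·0.9007 / (0.2·0.9007 + 0.5·0.0993) ≈ 0.7839
After 'red': P(biased) = 0.8·0.7839 / (0.8·0.7839 + 0.5·0.2161) ≈ 0.8530
After 'black': P(biased) = 0.2·0.8530 / (0.2·0.8530 + 0.5·0.1470) ≈ 0.6989

0.699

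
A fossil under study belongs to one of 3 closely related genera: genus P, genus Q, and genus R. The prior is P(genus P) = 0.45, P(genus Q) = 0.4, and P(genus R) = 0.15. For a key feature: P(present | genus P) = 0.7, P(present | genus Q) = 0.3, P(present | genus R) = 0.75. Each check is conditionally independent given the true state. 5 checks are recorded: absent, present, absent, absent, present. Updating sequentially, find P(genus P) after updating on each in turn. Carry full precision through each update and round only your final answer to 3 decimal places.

After 'absent': normaliser = 0.3·0.4500 + 0.7·0.4000 + 0.25·0.1500; P(genus P) ≈ 0.2983, P(genus Q) ≈ 0.6188, P(genus R) ≈ 0.0829
After 'present': normaliser = 0.7·0.2983 + 0.3·0.6188 + 0.75·0.0829; P(genus P) ≈ 0.4574, P(genus Q) ≈ 0.4065, P(genus R) ≈ 0.1361
After 'absent': normaliser = 0.3·0.4574 + 0.7·0.4065 + 0.25·0.1361; P(genus P) ≈ 0.3010, P(genus Q) ≈ 0.6243, P(genus R) ≈ 0.0747
After 'absent': normaliser = 0.3·0.3010 + 0.7·0.6243 + 0.25·0.0747; P(genus P) ≈ 0.1654, P(genus Q) ≈ 0.8004, P(genus R) ≈ 0.0342
After 'present': normaliser = 0.7·0.1654 + 0.3·0.8004 + 0.75·0.0342; P(genus P) ≈ 0.3034, P(genus Q) ≈ 0.6294, P(genus R) ≈ 0.0672

0.303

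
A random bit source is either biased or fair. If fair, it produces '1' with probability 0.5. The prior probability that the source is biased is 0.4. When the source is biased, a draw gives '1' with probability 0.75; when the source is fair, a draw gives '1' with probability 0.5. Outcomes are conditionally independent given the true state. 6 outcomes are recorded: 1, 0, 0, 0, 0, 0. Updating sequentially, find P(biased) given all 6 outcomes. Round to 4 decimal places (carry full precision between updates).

Each posterior becomes the prior for the next update.
After '1': P(biased) = 0.75·0.4000 / (0.75·0.4000 + 0.5·0.6000) ≈ 0.5000
After '0': P(biased) = 0.25·0.5000 / (0.25·0.5000 + 0.5·0.5000) ≈ 0.3333
After '0': P(biased) = 0.25·0.3333 / (0.25·0.3333 + 0.5·0.6667) ≈ 0.2000
After '0': P(biased) = 0.25·0.2000 / (0.25·0.2000 + 0.5·0.8000) ≈ 0.1111
After '0': P(biased) = 0.25·0.1111 / (0.25·0.1111 + 0.5·0.8889) ≈ 0.0588
After '0': P(biased) = 0.25·0.0588 / (0.25·0.0588 + 0.5·0.9412) ≈ 0.0303

0.0303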